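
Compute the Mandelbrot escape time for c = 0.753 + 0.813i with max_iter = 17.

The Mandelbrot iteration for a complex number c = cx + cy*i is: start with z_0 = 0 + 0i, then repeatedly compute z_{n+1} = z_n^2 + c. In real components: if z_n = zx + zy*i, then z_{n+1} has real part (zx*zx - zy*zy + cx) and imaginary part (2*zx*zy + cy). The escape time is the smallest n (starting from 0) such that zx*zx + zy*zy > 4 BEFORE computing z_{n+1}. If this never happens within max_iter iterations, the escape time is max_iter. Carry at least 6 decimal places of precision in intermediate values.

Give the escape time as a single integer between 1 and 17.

z_0 = 0 + 0i, c = 0.7530 + 0.8130i
Iter 1: z = 0.7530 + 0.8130i, |z|^2 = 1.2280
Iter 2: z = 0.6590 + 2.0374i, |z|^2 = 4.5852
Escaped at iteration 2

Answer: 2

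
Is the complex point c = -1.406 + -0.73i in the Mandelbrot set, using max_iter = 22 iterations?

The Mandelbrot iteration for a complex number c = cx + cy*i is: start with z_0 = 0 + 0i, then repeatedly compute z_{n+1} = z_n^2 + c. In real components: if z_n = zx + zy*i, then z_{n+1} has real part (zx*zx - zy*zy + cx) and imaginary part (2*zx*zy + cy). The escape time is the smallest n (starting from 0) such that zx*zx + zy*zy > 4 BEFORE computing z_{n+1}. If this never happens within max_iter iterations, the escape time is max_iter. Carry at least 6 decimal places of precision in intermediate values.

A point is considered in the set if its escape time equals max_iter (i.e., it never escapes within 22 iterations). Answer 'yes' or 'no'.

z_0 = 0 + 0i, c = -1.4060 + -0.7300i
Iter 1: z = -1.4060 + -0.7300i, |z|^2 = 2.5097
Iter 2: z = 0.0379 + 1.3228i, |z|^2 = 1.7511
Iter 3: z = -3.1543 + -0.6296i, |z|^2 = 10.3458
Escaped at iteration 3

Answer: no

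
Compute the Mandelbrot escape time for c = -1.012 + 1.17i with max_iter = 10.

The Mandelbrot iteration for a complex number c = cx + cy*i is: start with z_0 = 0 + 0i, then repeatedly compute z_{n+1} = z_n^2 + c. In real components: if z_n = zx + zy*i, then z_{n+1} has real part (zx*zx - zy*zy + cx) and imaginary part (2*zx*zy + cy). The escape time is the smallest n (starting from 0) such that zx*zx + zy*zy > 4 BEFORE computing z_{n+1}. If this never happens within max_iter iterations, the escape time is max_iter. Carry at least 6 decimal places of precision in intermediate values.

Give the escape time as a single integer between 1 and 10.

Answer: 3

Derivation:
z_0 = 0 + 0i, c = -1.0120 + 1.1700i
Iter 1: z = -1.0120 + 1.1700i, |z|^2 = 2.3930
Iter 2: z = -1.3568 + -1.1981i, |z|^2 = 3.2762
Iter 3: z = -0.6066 + 4.4210i, |z|^2 = 19.9133
Escaped at iteration 3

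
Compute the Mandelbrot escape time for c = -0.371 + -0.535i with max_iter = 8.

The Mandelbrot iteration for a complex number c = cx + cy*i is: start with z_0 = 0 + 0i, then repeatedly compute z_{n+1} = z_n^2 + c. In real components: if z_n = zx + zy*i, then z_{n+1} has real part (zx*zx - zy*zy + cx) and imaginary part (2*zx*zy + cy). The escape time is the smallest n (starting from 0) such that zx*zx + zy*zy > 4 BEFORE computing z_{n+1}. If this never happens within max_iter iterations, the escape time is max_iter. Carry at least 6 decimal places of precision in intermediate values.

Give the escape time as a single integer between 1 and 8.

Answer: 8

Derivation:
z_0 = 0 + 0i, c = -0.3710 + -0.5350i
Iter 1: z = -0.3710 + -0.5350i, |z|^2 = 0.4239
Iter 2: z = -0.5196 + -0.1380i, |z|^2 = 0.2890
Iter 3: z = -0.1201 + -0.3916i, |z|^2 = 0.1677
Iter 4: z = -0.5099 + -0.4410i, |z|^2 = 0.4544
Iter 5: z = -0.3054 + -0.0853i, |z|^2 = 0.1006
Iter 6: z = -0.2850 + -0.4829i, |z|^2 = 0.3144
Iter 7: z = -0.5230 + -0.2598i, |z|^2 = 0.3410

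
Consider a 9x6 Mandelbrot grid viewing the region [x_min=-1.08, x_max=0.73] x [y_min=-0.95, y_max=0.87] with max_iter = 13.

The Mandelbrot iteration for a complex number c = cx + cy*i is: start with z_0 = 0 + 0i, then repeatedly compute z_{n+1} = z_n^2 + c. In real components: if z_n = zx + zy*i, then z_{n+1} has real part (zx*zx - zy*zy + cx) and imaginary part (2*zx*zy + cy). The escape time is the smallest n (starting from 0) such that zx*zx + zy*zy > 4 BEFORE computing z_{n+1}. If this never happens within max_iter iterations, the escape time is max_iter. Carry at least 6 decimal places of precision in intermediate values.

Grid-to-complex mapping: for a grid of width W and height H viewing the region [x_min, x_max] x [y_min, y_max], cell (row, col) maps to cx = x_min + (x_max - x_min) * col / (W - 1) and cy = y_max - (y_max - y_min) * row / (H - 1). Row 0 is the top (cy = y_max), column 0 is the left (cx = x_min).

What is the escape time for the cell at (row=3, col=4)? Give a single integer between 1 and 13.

Answer: 13

Derivation:
z_0 = 0 + 0i, c = -0.1750 + -0.2220i
Iter 1: z = -0.1750 + -0.2220i, |z|^2 = 0.0799
Iter 2: z = -0.1937 + -0.1443i, |z|^2 = 0.0583
Iter 3: z = -0.1583 + -0.1661i, |z|^2 = 0.0527
Iter 4: z = -0.1775 + -0.1694i, |z|^2 = 0.0602
Iter 5: z = -0.1722 + -0.1619i, |z|^2 = 0.0558
Iter 6: z = -0.1715 + -0.1663i, |z|^2 = 0.0571
Iter 7: z = -0.1732 + -0.1650i, |z|^2 = 0.0572
Iter 8: z = -0.1722 + -0.1649i, |z|^2 = 0.0568
Iter 9: z = -0.1725 + -0.1652i, |z|^2 = 0.0571
Iter 10: z = -0.1725 + -0.1650i, |z|^2 = 0.0570
Iter 11: z = -0.1725 + -0.1651i, |z|^2 = 0.0570
Iter 12: z = -0.1725 + -0.1651i, |z|^2 = 0.0570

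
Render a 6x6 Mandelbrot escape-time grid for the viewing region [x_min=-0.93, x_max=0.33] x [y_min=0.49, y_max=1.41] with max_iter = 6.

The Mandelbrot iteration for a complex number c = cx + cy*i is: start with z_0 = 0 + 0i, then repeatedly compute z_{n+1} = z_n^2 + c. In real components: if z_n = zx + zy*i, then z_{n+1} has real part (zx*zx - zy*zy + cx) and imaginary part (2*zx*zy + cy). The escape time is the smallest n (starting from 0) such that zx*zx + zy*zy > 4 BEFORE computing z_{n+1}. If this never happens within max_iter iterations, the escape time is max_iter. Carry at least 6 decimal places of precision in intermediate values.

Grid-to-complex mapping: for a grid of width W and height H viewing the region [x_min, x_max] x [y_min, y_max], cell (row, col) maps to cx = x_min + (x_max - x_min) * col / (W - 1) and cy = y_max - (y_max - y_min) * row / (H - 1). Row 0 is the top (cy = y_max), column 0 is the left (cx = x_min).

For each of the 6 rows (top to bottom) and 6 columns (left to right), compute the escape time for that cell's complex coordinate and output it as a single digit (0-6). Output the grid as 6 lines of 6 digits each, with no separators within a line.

Answer: 222222
333322
334643
345664
466666
566666

Derivation:
(row=0, col=0): c = -0.9300 + 1.4100i → escape time 2
(row=0, col=1): c = -0.6780 + 1.4100i → escape time 2
(row=0, col=2): c = -0.4260 + 1.4100i → escape time 2
(row=0, col=3): c = -0.1740 + 1.4100i → escape time 2
(row=0, col=4): c = 0.0780 + 1.4100i → escape time 2
(row=0, col=5): c = 0.3300 + 1.4100i → escape time 2
(row=1, col=0): c = -0.9300 + 1.2260i → escape time 3
(row=1, col=1): c = -0.6780 + 1.2260i → escape time 3
(row=1, col=2): c = -0.4260 + 1.2260i → escape time 3
(row=1, col=3): c = -0.1740 + 1.2260i → escape time 3
(row=1, col=4): c = 0.0780 + 1.2260i → escape time 2
(row=1, col=5): c = 0.3300 + 1.2260i → escape time 2
(row=2, col=0): c = -0.9300 + 1.0420i → escape time 3
(row=2, col=1): c = -0.6780 + 1.0420i → escape time 3
(row=2, col=2): c = -0.4260 + 1.0420i → escape time 4
(row=2, col=3): c = -0.1740 + 1.0420i → escape time 6
(row=2, col=4): c = 0.0780 + 1.0420i → escape time 4
(row=2, col=5): c = 0.3300 + 1.0420i → escape time 3
(row=3, col=0): c = -0.9300 + 0.8580i → escape time 3
(row=3, col=1): c = -0.6780 + 0.8580i → escape time 4
(row=3, col=2): c = -0.4260 + 0.8580i → escape time 5
(row=3, col=3): c = -0.1740 + 0.8580i → escape time 6
(row=3, col=4): c = 0.0780 + 0.8580i → escape time 6
(row=3, col=5): c = 0.3300 + 0.8580i → escape time 4
(row=4, col=0): c = -0.9300 + 0.6740i → escape time 4
(row=4, col=1): c = -0.6780 + 0.6740i → escape time 6
(row=4, col=2): c = -0.4260 + 0.6740i → escape time 6
(row=4, col=3): c = -0.1740 + 0.6740i → escape time 6
(row=4, col=4): c = 0.0780 + 0.6740i → escape time 6
(row=4, col=5): c = 0.3300 + 0.6740i → escape time 6
(row=5, col=0): c = -0.9300 + 0.4900i → escape time 5
(row=5, col=1): c = -0.6780 + 0.4900i → escape time 6
(row=5, col=2): c = -0.4260 + 0.4900i → escape time 6
(row=5, col=3): c = -0.1740 + 0.4900i → escape time 6
(row=5, col=4): c = 0.0780 + 0.4900i → escape time 6
(row=5, col=5): c = 0.3300 + 0.4900i → escape time 6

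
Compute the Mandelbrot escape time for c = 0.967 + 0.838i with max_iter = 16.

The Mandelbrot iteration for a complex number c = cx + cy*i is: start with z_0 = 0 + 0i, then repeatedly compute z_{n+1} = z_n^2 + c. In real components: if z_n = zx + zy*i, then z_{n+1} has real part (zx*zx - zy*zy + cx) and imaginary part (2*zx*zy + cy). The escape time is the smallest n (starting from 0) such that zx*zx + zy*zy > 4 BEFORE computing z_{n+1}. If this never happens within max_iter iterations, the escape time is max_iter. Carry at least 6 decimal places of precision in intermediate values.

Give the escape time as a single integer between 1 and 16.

Answer: 2

Derivation:
z_0 = 0 + 0i, c = 0.9670 + 0.8380i
Iter 1: z = 0.9670 + 0.8380i, |z|^2 = 1.6373
Iter 2: z = 1.1998 + 2.4587i, |z|^2 = 7.4848
Escaped at iteration 2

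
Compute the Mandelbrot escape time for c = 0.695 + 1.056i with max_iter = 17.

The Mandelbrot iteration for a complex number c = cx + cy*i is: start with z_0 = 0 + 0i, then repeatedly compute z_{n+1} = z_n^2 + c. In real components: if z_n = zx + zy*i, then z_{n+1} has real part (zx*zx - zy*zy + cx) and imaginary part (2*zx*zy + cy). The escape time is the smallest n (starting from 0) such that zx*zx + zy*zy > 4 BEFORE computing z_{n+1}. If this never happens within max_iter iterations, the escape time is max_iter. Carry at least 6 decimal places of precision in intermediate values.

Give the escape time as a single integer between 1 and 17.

Answer: 2

Derivation:
z_0 = 0 + 0i, c = 0.6950 + 1.0560i
Iter 1: z = 0.6950 + 1.0560i, |z|^2 = 1.5982
Iter 2: z = 0.0629 + 2.5238i, |z|^2 = 6.3737
Escaped at iteration 2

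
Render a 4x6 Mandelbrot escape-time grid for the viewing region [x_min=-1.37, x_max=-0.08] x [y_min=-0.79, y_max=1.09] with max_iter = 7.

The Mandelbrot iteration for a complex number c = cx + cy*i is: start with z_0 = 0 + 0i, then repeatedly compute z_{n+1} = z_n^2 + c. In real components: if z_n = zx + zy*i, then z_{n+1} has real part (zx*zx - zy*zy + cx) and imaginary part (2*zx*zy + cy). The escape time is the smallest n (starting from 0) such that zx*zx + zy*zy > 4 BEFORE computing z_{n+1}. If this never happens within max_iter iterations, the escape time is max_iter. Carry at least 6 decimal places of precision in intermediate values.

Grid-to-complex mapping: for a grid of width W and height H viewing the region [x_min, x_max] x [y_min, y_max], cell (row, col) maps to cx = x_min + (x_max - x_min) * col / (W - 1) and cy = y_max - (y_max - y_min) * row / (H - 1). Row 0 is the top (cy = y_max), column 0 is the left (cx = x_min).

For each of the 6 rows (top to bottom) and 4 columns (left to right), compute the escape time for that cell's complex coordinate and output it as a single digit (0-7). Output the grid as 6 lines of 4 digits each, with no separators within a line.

(row=0, col=0): c = -1.3700 + 1.0900i → escape time 2
(row=0, col=1): c = -0.9400 + 1.0900i → escape time 3
(row=0, col=2): c = -0.5100 + 1.0900i → escape time 4
(row=0, col=3): c = -0.0800 + 1.0900i → escape time 5
(row=1, col=0): c = -1.3700 + 0.7140i → escape time 3
(row=1, col=1): c = -0.9400 + 0.7140i → escape time 4
(row=1, col=2): c = -0.5100 + 0.7140i → escape time 7
(row=1, col=3): c = -0.0800 + 0.7140i → escape time 7
(row=2, col=0): c = -1.3700 + 0.3380i → escape time 5
(row=2, col=1): c = -0.9400 + 0.3380i → escape time 7
(row=2, col=2): c = -0.5100 + 0.3380i → escape time 7
(row=2, col=3): c = -0.0800 + 0.3380i → escape time 7
(row=3, col=0): c = -1.3700 + -0.0380i → escape time 7
(row=3, col=1): c = -0.9400 + -0.0380i → escape time 7
(row=3, col=2): c = -0.5100 + -0.0380i → escape time 7
(row=3, col=3): c = -0.0800 + -0.0380i → escape time 7
(row=4, col=0): c = -1.3700 + -0.4140i → escape time 5
(row=4, col=1): c = -0.9400 + -0.4140i → escape time 7
(row=4, col=2): c = -0.5100 + -0.4140i → escape time 7
(row=4, col=3): c = -0.0800 + -0.4140i → escape time 7
(row=5, col=0): c = -1.3700 + -0.7900i → escape time 3
(row=5, col=1): c = -0.9400 + -0.7900i → escape time 4
(row=5, col=2): c = -0.5100 + -0.7900i → escape time 5
(row=5, col=3): c = -0.0800 + -0.7900i → escape time 7

Answer: 2345
3477
5777
7777
5777
3457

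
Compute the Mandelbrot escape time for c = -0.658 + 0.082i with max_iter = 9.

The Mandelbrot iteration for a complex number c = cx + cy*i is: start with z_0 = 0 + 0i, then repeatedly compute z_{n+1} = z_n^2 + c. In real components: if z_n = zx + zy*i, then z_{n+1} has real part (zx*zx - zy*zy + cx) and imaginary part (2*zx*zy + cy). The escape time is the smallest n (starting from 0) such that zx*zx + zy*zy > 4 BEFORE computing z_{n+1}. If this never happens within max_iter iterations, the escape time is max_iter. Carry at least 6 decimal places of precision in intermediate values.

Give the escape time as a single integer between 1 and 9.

Answer: 9

Derivation:
z_0 = 0 + 0i, c = -0.6580 + 0.0820i
Iter 1: z = -0.6580 + 0.0820i, |z|^2 = 0.4397
Iter 2: z = -0.2318 + -0.0259i, |z|^2 = 0.0544
Iter 3: z = -0.6050 + 0.0940i, |z|^2 = 0.3748
Iter 4: z = -0.3009 + -0.0317i, |z|^2 = 0.0915
Iter 5: z = -0.5685 + 0.1011i, |z|^2 = 0.3334
Iter 6: z = -0.3450 + -0.0330i, |z|^2 = 0.1201
Iter 7: z = -0.5400 + 0.1047i, |z|^2 = 0.3026
Iter 8: z = -0.3773 + -0.0311i, |z|^2 = 0.1434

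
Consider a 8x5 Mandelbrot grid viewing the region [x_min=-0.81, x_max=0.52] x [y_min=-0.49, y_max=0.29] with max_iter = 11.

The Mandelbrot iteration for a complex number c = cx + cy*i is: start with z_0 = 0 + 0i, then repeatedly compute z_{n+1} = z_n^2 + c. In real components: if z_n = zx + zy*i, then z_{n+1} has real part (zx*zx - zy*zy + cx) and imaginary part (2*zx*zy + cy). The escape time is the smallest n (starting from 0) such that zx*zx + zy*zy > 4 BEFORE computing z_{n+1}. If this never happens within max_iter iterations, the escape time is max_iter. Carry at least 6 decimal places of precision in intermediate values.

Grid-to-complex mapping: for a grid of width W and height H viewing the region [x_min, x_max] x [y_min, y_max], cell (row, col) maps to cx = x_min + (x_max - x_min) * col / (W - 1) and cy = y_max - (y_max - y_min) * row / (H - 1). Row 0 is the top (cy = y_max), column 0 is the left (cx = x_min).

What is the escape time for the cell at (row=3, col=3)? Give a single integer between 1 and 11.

Answer: 11

Derivation:
z_0 = 0 + 0i, c = -0.2400 + -0.2950i
Iter 1: z = -0.2400 + -0.2950i, |z|^2 = 0.1446
Iter 2: z = -0.2694 + -0.1534i, |z|^2 = 0.0961
Iter 3: z = -0.1909 + -0.2123i, |z|^2 = 0.0815
Iter 4: z = -0.2486 + -0.2139i, |z|^2 = 0.1076
Iter 5: z = -0.2239 + -0.1886i, |z|^2 = 0.0857
Iter 6: z = -0.2254 + -0.2105i, |z|^2 = 0.0951
Iter 7: z = -0.2335 + -0.2001i, |z|^2 = 0.0946
Iter 8: z = -0.2255 + -0.2016i, |z|^2 = 0.0915
Iter 9: z = -0.2298 + -0.2041i, |z|^2 = 0.0944
Iter 10: z = -0.2289 + -0.2012i, |z|^2 = 0.0929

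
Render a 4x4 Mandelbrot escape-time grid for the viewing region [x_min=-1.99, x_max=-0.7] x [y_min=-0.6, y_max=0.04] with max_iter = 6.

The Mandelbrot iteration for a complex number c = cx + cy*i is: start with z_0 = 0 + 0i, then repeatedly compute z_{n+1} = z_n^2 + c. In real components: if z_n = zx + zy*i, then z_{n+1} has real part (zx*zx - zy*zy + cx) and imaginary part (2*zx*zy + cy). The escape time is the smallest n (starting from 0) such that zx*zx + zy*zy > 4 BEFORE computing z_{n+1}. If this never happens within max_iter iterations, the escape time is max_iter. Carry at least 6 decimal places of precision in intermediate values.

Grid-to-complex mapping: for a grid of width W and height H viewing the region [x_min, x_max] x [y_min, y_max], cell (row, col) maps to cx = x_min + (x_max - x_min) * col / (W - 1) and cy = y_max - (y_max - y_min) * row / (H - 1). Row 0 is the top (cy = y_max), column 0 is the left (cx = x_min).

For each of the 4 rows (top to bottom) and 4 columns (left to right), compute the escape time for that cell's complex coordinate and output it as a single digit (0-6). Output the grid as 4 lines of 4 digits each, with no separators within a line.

Answer: 4666
2566
1466
1346

Derivation:
(row=0, col=0): c = -1.9900 + 0.0400i → escape time 4
(row=0, col=1): c = -1.5600 + 0.0400i → escape time 6
(row=0, col=2): c = -1.1300 + 0.0400i → escape time 6
(row=0, col=3): c = -0.7000 + 0.0400i → escape time 6
(row=1, col=0): c = -1.9900 + -0.1733i → escape time 2
(row=1, col=1): c = -1.5600 + -0.1733i → escape time 5
(row=1, col=2): c = -1.1300 + -0.1733i → escape time 6
(row=1, col=3): c = -0.7000 + -0.1733i → escape time 6
(row=2, col=0): c = -1.9900 + -0.3867i → escape time 1
(row=2, col=1): c = -1.5600 + -0.3867i → escape time 4
(row=2, col=2): c = -1.1300 + -0.3867i → escape time 6
(row=2, col=3): c = -0.7000 + -0.3867i → escape time 6
(row=3, col=0): c = -1.9900 + -0.6000i → escape time 1
(row=3, col=1): c = -1.5600 + -0.6000i → escape time 3
(row=3, col=2): c = -1.1300 + -0.6000i → escape time 4
(row=3, col=3): c = -0.7000 + -0.6000i → escape time 6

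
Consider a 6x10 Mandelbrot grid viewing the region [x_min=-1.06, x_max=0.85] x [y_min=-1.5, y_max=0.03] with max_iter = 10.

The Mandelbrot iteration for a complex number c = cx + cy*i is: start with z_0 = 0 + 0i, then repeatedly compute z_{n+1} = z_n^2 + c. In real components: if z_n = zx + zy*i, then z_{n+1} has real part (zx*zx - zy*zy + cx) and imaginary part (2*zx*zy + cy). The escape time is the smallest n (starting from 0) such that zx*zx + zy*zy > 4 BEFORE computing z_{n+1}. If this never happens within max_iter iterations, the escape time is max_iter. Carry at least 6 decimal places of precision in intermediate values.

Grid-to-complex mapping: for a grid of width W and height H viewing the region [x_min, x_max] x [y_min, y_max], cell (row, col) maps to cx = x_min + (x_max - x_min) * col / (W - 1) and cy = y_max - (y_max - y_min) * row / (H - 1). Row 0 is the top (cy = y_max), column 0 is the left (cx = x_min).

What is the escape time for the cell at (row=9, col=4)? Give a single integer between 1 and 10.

z_0 = 0 + 0i, c = 0.4680 + -1.5000i
Iter 1: z = 0.4680 + -1.5000i, |z|^2 = 2.4690
Iter 2: z = -1.5630 + -2.9040i, |z|^2 = 10.8761
Escaped at iteration 2

Answer: 2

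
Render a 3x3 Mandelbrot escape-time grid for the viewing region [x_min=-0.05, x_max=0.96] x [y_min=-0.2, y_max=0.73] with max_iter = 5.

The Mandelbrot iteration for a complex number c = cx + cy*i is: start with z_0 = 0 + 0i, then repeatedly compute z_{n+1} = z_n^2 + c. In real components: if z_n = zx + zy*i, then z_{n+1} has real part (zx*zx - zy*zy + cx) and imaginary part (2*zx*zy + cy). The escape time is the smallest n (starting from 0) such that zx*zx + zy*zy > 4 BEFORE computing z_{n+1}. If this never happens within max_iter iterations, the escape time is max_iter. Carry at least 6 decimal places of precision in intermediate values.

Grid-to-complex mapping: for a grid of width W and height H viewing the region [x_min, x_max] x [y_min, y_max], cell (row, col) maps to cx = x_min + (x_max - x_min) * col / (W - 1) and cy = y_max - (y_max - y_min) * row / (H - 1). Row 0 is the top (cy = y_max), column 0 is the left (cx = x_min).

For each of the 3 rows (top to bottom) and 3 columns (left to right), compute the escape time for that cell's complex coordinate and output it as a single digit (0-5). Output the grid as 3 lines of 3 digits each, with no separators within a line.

(row=0, col=0): c = -0.0500 + 0.7300i → escape time 5
(row=0, col=1): c = 0.4550 + 0.7300i → escape time 4
(row=0, col=2): c = 0.9600 + 0.7300i → escape time 2
(row=1, col=0): c = -0.0500 + 0.2650i → escape time 5
(row=1, col=1): c = 0.4550 + 0.2650i → escape time 5
(row=1, col=2): c = 0.9600 + 0.2650i → escape time 3
(row=2, col=0): c = -0.0500 + -0.2000i → escape time 5
(row=2, col=1): c = 0.4550 + -0.2000i → escape time 5
(row=2, col=2): c = 0.9600 + -0.2000i → escape time 3

Answer: 542
553
553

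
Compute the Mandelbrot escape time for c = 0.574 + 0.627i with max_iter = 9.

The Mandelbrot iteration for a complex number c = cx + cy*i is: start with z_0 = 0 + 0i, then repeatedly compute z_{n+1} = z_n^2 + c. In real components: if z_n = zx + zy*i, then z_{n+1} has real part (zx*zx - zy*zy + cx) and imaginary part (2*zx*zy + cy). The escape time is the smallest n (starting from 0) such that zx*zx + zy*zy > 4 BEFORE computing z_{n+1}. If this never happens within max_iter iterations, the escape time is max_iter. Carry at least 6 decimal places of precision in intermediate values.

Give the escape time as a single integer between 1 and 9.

z_0 = 0 + 0i, c = 0.5740 + 0.6270i
Iter 1: z = 0.5740 + 0.6270i, |z|^2 = 0.7226
Iter 2: z = 0.5103 + 1.3468i, |z|^2 = 2.0743
Iter 3: z = -0.9794 + 2.0017i, |z|^2 = 4.9659
Escaped at iteration 3

Answer: 3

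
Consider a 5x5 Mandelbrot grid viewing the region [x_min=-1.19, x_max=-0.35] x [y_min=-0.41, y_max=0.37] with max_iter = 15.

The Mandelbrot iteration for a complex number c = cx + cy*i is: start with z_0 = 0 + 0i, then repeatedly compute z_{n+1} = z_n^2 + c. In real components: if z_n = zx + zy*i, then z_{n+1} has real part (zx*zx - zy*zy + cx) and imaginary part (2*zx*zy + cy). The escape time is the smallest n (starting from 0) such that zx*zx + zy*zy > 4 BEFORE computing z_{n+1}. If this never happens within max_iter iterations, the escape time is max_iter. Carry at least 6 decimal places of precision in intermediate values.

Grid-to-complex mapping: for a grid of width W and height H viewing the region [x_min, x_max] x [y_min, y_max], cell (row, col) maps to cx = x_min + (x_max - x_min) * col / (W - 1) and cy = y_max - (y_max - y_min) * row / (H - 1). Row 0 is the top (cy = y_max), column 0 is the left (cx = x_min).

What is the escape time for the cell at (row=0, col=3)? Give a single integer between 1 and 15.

Answer: 15

Derivation:
z_0 = 0 + 0i, c = -0.5600 + 0.3700i
Iter 1: z = -0.5600 + 0.3700i, |z|^2 = 0.4505
Iter 2: z = -0.3833 + -0.0444i, |z|^2 = 0.1489
Iter 3: z = -0.4151 + 0.4040i, |z|^2 = 0.3355
Iter 4: z = -0.5510 + 0.0346i, |z|^2 = 0.3048
Iter 5: z = -0.2576 + 0.3319i, |z|^2 = 0.1765
Iter 6: z = -0.6038 + 0.1990i, |z|^2 = 0.4041
Iter 7: z = -0.2351 + 0.1297i, |z|^2 = 0.0721
Iter 8: z = -0.5216 + 0.3090i, |z|^2 = 0.3675
Iter 9: z = -0.3835 + 0.0476i, |z|^2 = 0.1493
Iter 10: z = -0.4152 + 0.3335i, |z|^2 = 0.2836
Iter 11: z = -0.4988 + 0.0931i, |z|^2 = 0.2575
Iter 12: z = -0.3199 + 0.2771i, |z|^2 = 0.1791
Iter 13: z = -0.5345 + 0.1927i, |z|^2 = 0.3228
Iter 14: z = -0.3115 + 0.1640i, |z|^2 = 0.1239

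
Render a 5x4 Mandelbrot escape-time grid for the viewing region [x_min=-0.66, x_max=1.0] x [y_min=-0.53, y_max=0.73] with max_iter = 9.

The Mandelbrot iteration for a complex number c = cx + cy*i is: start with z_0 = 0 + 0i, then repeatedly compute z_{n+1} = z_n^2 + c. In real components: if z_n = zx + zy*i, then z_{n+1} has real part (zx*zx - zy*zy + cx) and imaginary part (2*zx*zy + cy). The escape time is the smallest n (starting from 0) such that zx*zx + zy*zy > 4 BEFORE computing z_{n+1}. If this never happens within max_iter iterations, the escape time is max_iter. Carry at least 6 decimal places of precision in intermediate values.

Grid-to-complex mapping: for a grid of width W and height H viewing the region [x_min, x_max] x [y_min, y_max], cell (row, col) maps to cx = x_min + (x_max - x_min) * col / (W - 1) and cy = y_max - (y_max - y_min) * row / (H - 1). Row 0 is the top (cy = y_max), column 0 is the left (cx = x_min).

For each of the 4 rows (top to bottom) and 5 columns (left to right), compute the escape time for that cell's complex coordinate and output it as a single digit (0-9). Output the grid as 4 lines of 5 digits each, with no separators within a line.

(row=0, col=0): c = -0.6600 + 0.7300i → escape time 5
(row=0, col=1): c = -0.2450 + 0.7300i → escape time 9
(row=0, col=2): c = 0.1700 + 0.7300i → escape time 6
(row=0, col=3): c = 0.5850 + 0.7300i → escape time 3
(row=0, col=4): c = 1.0000 + 0.7300i → escape time 2
(row=1, col=0): c = -0.6600 + 0.3100i → escape time 9
(row=1, col=1): c = -0.2450 + 0.3100i → escape time 9
(row=1, col=2): c = 0.1700 + 0.3100i → escape time 9
(row=1, col=3): c = 0.5850 + 0.3100i → escape time 4
(row=1, col=4): c = 1.0000 + 0.3100i → escape time 2
(row=2, col=0): c = -0.6600 + -0.1100i → escape time 9
(row=2, col=1): c = -0.2450 + -0.1100i → escape time 9
(row=2, col=2): c = 0.1700 + -0.1100i → escape time 9
(row=2, col=3): c = 0.5850 + -0.1100i → escape time 4
(row=2, col=4): c = 1.0000 + -0.1100i → escape time 2
(row=3, col=0): c = -0.6600 + -0.5300i → escape time 8
(row=3, col=1): c = -0.2450 + -0.5300i → escape time 9
(row=3, col=2): c = 0.1700 + -0.5300i → escape time 9
(row=3, col=3): c = 0.5850 + -0.5300i → escape time 3
(row=3, col=4): c = 1.0000 + -0.5300i → escape time 2

Answer: 59632
99942
99942
89932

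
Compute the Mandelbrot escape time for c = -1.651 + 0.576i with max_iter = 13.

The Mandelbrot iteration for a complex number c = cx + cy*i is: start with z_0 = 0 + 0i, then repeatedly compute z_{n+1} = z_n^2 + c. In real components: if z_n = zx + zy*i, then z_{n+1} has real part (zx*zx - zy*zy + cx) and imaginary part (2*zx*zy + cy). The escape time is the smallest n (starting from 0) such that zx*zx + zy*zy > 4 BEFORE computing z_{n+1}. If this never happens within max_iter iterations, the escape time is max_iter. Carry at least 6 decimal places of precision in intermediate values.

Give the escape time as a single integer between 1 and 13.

Answer: 3

Derivation:
z_0 = 0 + 0i, c = -1.6510 + 0.5760i
Iter 1: z = -1.6510 + 0.5760i, |z|^2 = 3.0576
Iter 2: z = 0.7430 + -1.3260i, |z|^2 = 2.3102
Iter 3: z = -2.8571 + -1.3944i, |z|^2 = 10.1072
Escaped at iteration 3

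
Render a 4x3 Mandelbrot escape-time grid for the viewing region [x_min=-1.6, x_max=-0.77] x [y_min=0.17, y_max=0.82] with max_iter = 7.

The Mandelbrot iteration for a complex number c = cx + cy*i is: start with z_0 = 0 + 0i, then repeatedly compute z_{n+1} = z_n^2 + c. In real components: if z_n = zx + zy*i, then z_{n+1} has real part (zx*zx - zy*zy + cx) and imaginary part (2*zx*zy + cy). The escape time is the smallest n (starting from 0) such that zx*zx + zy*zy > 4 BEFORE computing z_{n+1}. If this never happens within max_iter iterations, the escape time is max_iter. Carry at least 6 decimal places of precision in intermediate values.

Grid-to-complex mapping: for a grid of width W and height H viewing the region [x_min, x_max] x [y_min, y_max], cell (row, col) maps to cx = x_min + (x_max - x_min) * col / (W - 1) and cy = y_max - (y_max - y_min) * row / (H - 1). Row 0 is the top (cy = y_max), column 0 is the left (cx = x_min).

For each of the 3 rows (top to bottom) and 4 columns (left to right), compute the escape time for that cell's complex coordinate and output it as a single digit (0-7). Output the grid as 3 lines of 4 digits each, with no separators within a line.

Answer: 3334
3456
5777

Derivation:
(row=0, col=0): c = -1.6000 + 0.8200i → escape time 3
(row=0, col=1): c = -1.3233 + 0.8200i → escape time 3
(row=0, col=2): c = -1.0467 + 0.8200i → escape time 3
(row=0, col=3): c = -0.7700 + 0.8200i → escape time 4
(row=1, col=0): c = -1.6000 + 0.4950i → escape time 3
(row=1, col=1): c = -1.3233 + 0.4950i → escape time 4
(row=1, col=2): c = -1.0467 + 0.4950i → escape time 5
(row=1, col=3): c = -0.7700 + 0.4950i → escape time 6
(row=2, col=0): c = -1.6000 + 0.1700i → escape time 5
(row=2, col=1): c = -1.3233 + 0.1700i → escape time 7
(row=2, col=2): c = -1.0467 + 0.1700i → escape time 7
(row=2, col=3): c = -0.7700 + 0.1700i → escape time 7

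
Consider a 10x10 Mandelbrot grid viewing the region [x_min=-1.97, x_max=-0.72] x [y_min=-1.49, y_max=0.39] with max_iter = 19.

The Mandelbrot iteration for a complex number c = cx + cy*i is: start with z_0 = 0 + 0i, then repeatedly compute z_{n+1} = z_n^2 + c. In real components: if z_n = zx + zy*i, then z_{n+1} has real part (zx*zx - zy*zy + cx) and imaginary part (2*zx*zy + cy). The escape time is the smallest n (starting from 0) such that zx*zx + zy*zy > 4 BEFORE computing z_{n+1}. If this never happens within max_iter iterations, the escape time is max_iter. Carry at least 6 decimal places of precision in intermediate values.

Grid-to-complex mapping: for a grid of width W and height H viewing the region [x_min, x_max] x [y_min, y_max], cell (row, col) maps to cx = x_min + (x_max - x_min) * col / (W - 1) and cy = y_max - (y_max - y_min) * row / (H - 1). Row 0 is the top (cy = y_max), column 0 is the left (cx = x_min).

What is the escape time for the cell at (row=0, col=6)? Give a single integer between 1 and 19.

z_0 = 0 + 0i, c = -1.1367 + 0.3900i
Iter 1: z = -1.1367 + 0.3900i, |z|^2 = 1.4441
Iter 2: z = 0.0032 + -0.4966i, |z|^2 = 0.2466
Iter 3: z = -1.3833 + 0.3868i, |z|^2 = 2.0630
Iter 4: z = 0.6272 + -0.6800i, |z|^2 = 0.8558
Iter 5: z = -1.2058 + -0.4630i, |z|^2 = 1.6683
Iter 6: z = 0.1029 + 1.5065i, |z|^2 = 2.2802
Iter 7: z = -3.3957 + 0.7000i, |z|^2 = 12.0206
Escaped at iteration 7

Answer: 7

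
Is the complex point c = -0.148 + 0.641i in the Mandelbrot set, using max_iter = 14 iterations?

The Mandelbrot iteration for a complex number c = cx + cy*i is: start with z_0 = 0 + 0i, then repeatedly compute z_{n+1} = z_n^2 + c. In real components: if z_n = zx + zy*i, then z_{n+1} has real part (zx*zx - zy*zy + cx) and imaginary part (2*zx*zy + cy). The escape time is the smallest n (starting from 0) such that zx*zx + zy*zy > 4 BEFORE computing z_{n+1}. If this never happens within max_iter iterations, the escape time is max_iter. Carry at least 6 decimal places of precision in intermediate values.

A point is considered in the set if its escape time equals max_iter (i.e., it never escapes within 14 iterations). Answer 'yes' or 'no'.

z_0 = 0 + 0i, c = -0.1480 + 0.6410i
Iter 1: z = -0.1480 + 0.6410i, |z|^2 = 0.4328
Iter 2: z = -0.5370 + 0.4513i, |z|^2 = 0.4920
Iter 3: z = -0.0633 + 0.1564i, |z|^2 = 0.0285
Iter 4: z = -0.1684 + 0.6212i, |z|^2 = 0.4143
Iter 5: z = -0.5055 + 0.4317i, |z|^2 = 0.4419
Iter 6: z = -0.0788 + 0.2045i, |z|^2 = 0.0480
Iter 7: z = -0.1836 + 0.6088i, |z|^2 = 0.4043
Iter 8: z = -0.4849 + 0.4175i, |z|^2 = 0.4094
Iter 9: z = -0.0872 + 0.2362i, |z|^2 = 0.0634
Iter 10: z = -0.1962 + 0.5998i, |z|^2 = 0.3983
Iter 11: z = -0.4693 + 0.4057i, |z|^2 = 0.3848
Iter 12: z = -0.0923 + 0.2603i, |z|^2 = 0.0763
Iter 13: z = -0.2072 + 0.5930i, |z|^2 = 0.3945
Did not escape in 14 iterations → in set

Answer: yes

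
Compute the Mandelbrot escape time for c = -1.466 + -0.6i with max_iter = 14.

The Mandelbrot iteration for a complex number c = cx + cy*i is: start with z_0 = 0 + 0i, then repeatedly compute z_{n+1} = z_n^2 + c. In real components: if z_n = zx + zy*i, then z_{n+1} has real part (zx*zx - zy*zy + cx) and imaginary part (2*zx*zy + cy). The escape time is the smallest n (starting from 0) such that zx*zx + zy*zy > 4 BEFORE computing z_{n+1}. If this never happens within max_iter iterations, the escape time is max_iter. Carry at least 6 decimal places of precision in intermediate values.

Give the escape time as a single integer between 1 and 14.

Answer: 3

Derivation:
z_0 = 0 + 0i, c = -1.4660 + -0.6000i
Iter 1: z = -1.4660 + -0.6000i, |z|^2 = 2.5092
Iter 2: z = 0.3232 + 1.1592i, |z|^2 = 1.4482
Iter 3: z = -2.7053 + 0.1492i, |z|^2 = 7.3410
Escaped at iteration 3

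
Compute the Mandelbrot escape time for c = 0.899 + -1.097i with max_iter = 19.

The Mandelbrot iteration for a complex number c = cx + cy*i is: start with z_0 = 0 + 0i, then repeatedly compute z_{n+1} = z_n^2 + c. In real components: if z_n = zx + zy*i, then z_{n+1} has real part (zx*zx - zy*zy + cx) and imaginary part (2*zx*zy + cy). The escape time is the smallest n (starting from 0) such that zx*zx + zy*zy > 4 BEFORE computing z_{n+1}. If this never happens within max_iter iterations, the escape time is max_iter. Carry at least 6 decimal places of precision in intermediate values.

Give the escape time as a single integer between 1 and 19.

Answer: 2

Derivation:
z_0 = 0 + 0i, c = 0.8990 + -1.0970i
Iter 1: z = 0.8990 + -1.0970i, |z|^2 = 2.0116
Iter 2: z = 0.5038 + -3.0694i, |z|^2 = 9.6751
Escaped at iteration 2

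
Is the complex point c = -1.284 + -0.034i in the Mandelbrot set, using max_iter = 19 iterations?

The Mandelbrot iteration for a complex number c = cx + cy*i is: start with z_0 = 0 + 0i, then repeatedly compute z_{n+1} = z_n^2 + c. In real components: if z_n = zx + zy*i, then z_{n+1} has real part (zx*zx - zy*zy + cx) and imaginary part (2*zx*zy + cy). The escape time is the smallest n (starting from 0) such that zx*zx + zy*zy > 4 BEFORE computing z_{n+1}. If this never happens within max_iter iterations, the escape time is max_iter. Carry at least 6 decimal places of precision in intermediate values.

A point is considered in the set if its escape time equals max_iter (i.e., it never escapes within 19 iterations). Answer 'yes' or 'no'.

z_0 = 0 + 0i, c = -1.2840 + -0.0340i
Iter 1: z = -1.2840 + -0.0340i, |z|^2 = 1.6498
Iter 2: z = 0.3635 + 0.0533i, |z|^2 = 0.1350
Iter 3: z = -1.1547 + 0.0048i, |z|^2 = 1.3334
Iter 4: z = 0.0493 + -0.0450i, |z|^2 = 0.0045
Iter 5: z = -1.2836 + -0.0384i, |z|^2 = 1.6491
Iter 6: z = 0.3621 + 0.0647i, |z|^2 = 0.1353
Iter 7: z = -1.1570 + 0.0128i, |z|^2 = 1.3389
Iter 8: z = 0.0546 + -0.0637i, |z|^2 = 0.0070
Iter 9: z = -1.2851 + -0.0410i, |z|^2 = 1.6531
Iter 10: z = 0.3658 + 0.0713i, |z|^2 = 0.1389
Iter 11: z = -1.1553 + 0.0181i, |z|^2 = 1.3351
Iter 12: z = 0.0504 + -0.0759i, |z|^2 = 0.0083
Iter 13: z = -1.2872 + -0.0417i, |z|^2 = 1.6587
Iter 14: z = 0.3712 + 0.0732i, |z|^2 = 0.1432
Iter 15: z = -1.1516 + 0.0204i, |z|^2 = 1.3265
Iter 16: z = 0.0417 + -0.0809i, |z|^2 = 0.0083
Iter 17: z = -1.2888 + -0.0407i, |z|^2 = 1.6627
Iter 18: z = 0.3754 + 0.0710i, |z|^2 = 0.1459
Did not escape in 19 iterations → in set

Answer: yes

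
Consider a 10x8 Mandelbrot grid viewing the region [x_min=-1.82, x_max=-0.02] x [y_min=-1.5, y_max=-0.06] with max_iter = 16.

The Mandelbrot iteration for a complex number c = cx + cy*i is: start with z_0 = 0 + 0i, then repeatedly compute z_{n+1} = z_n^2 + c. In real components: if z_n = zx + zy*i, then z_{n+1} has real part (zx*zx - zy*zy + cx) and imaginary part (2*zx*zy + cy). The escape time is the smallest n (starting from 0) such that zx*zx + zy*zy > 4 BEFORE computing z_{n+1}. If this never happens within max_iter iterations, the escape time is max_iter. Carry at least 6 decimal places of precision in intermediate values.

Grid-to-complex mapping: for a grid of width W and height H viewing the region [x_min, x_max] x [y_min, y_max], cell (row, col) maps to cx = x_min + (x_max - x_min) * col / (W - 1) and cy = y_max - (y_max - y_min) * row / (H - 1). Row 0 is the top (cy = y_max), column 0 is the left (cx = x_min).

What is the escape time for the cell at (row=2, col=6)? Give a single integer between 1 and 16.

Answer: 16

Derivation:
z_0 = 0 + 0i, c = -0.6200 + -0.4714i
Iter 1: z = -0.6200 + -0.4714i, |z|^2 = 0.6066
Iter 2: z = -0.4578 + 0.1131i, |z|^2 = 0.2224
Iter 3: z = -0.4232 + -0.5750i, |z|^2 = 0.5097
Iter 4: z = -0.7716 + 0.0153i, |z|^2 = 0.5956
Iter 5: z = -0.0249 + -0.4950i, |z|^2 = 0.2456
Iter 6: z = -0.8644 + -0.4468i, |z|^2 = 0.9468
Iter 7: z = -0.0725 + 0.3009i, |z|^2 = 0.0958
Iter 8: z = -0.7053 + -0.5150i, |z|^2 = 0.7628
Iter 9: z = -0.3878 + 0.2551i, |z|^2 = 0.2155
Iter 10: z = -0.5347 + -0.6693i, |z|^2 = 0.7339
Iter 11: z = -0.7821 + 0.2443i, |z|^2 = 0.6713
Iter 12: z = -0.0681 + -0.8536i, |z|^2 = 0.7332
Iter 13: z = -1.3439 + -0.3552i, |z|^2 = 1.9324
Iter 14: z = 1.0600 + 0.4834i, |z|^2 = 1.3573
Iter 15: z = 0.2699 + 0.5533i, |z|^2 = 0.3791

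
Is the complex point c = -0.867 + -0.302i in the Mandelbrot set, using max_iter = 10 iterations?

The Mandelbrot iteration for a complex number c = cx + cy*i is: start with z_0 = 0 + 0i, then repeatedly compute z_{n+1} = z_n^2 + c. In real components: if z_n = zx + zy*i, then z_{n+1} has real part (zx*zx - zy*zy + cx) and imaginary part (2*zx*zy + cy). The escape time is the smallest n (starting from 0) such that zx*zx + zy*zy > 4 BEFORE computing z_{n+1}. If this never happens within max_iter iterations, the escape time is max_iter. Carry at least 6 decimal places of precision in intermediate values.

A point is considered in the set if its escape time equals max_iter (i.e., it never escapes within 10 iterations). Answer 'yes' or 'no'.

z_0 = 0 + 0i, c = -0.8670 + -0.3020i
Iter 1: z = -0.8670 + -0.3020i, |z|^2 = 0.8429
Iter 2: z = -0.2065 + 0.2217i, |z|^2 = 0.0918
Iter 3: z = -0.8735 + -0.3936i, |z|^2 = 0.9179
Iter 4: z = -0.2589 + 0.3855i, |z|^2 = 0.2157
Iter 5: z = -0.9486 + -0.5016i, |z|^2 = 1.1515
Iter 6: z = -0.2188 + 0.6497i, |z|^2 = 0.4700
Iter 7: z = -1.2412 + -0.5863i, |z|^2 = 1.8844
Iter 8: z = 0.3299 + 1.1535i, |z|^2 = 1.4393
Iter 9: z = -2.0886 + 0.4592i, |z|^2 = 4.5731
Escaped at iteration 9

Answer: no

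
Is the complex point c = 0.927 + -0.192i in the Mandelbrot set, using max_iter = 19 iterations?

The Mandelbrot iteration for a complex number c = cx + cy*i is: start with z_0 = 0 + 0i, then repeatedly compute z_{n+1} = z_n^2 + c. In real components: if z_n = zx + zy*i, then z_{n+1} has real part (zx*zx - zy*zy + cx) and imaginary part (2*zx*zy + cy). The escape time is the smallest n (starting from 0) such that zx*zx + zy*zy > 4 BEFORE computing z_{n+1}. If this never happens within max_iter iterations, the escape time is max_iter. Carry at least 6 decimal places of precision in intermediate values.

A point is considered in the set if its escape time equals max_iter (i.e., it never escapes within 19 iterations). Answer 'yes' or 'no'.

z_0 = 0 + 0i, c = 0.9270 + -0.1920i
Iter 1: z = 0.9270 + -0.1920i, |z|^2 = 0.8962
Iter 2: z = 1.7495 + -0.5480i, |z|^2 = 3.3609
Iter 3: z = 3.6874 + -2.1093i, |z|^2 = 18.0458
Escaped at iteration 3

Answer: no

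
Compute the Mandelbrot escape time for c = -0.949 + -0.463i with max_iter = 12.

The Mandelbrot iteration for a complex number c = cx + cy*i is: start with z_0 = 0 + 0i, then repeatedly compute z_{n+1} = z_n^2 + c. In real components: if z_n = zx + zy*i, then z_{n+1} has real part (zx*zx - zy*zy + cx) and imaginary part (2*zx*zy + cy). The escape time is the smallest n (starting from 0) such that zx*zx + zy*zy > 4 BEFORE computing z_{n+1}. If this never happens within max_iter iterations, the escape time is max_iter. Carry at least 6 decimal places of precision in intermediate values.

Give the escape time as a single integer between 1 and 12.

z_0 = 0 + 0i, c = -0.9490 + -0.4630i
Iter 1: z = -0.9490 + -0.4630i, |z|^2 = 1.1150
Iter 2: z = -0.2628 + 0.4158i, |z|^2 = 0.2419
Iter 3: z = -1.0528 + -0.6815i, |z|^2 = 1.5729
Iter 4: z = -0.3050 + 0.9720i, |z|^2 = 1.0378
Iter 5: z = -1.8008 + -1.0560i, |z|^2 = 4.3578
Escaped at iteration 5

Answer: 5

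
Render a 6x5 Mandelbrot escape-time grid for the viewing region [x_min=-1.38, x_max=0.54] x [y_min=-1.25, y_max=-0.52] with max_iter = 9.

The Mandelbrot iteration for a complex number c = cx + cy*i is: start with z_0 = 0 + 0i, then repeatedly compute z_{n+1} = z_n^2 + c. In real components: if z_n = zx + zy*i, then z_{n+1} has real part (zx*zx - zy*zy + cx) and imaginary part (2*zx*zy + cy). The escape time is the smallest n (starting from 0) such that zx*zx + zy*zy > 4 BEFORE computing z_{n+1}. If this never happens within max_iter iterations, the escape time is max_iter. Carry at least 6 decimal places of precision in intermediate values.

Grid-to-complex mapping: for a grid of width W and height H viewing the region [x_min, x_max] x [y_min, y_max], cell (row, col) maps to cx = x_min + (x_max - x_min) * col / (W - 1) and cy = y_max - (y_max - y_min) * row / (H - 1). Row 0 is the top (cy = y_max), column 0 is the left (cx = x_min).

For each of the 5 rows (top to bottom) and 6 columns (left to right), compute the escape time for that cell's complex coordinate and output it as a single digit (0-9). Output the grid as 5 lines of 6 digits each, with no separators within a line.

Answer: 359994
347973
334953
333642
233322

Derivation:
(row=0, col=0): c = -1.3800 + -0.5200i → escape time 3
(row=0, col=1): c = -0.9960 + -0.5200i → escape time 5
(row=0, col=2): c = -0.6120 + -0.5200i → escape time 9
(row=0, col=3): c = -0.2280 + -0.5200i → escape time 9
(row=0, col=4): c = 0.1560 + -0.5200i → escape time 9
(row=0, col=5): c = 0.5400 + -0.5200i → escape time 4
(row=1, col=0): c = -1.3800 + -0.7025i → escape time 3
(row=1, col=1): c = -0.9960 + -0.7025i → escape time 4
(row=1, col=2): c = -0.6120 + -0.7025i → escape time 7
(row=1, col=3): c = -0.2280 + -0.7025i → escape time 9
(row=1, col=4): c = 0.1560 + -0.7025i → escape time 7
(row=1, col=5): c = 0.5400 + -0.7025i → escape time 3
(row=2, col=0): c = -1.3800 + -0.8850i → escape time 3
(row=2, col=1): c = -0.9960 + -0.8850i → escape time 3
(row=2, col=2): c = -0.6120 + -0.8850i → escape time 4
(row=2, col=3): c = -0.2280 + -0.8850i → escape time 9
(row=2, col=4): c = 0.1560 + -0.8850i → escape time 5
(row=2, col=5): c = 0.5400 + -0.8850i → escape time 3
(row=3, col=0): c = -1.3800 + -1.0675i → escape time 3
(row=3, col=1): c = -0.9960 + -1.0675i → escape time 3
(row=3, col=2): c = -0.6120 + -1.0675i → escape time 3
(row=3, col=3): c = -0.2280 + -1.0675i → escape time 6
(row=3, col=4): c = 0.1560 + -1.0675i → escape time 4
(row=3, col=5): c = 0.5400 + -1.0675i → escape time 2
(row=4, col=0): c = -1.3800 + -1.2500i → escape time 2
(row=4, col=1): c = -0.9960 + -1.2500i → escape time 3
(row=4, col=2): c = -0.6120 + -1.2500i → escape time 3
(row=4, col=3): c = -0.2280 + -1.2500i → escape time 3
(row=4, col=4): c = 0.1560 + -1.2500i → escape time 2
(row=4, col=5): c = 0.5400 + -1.2500i → escape time 2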